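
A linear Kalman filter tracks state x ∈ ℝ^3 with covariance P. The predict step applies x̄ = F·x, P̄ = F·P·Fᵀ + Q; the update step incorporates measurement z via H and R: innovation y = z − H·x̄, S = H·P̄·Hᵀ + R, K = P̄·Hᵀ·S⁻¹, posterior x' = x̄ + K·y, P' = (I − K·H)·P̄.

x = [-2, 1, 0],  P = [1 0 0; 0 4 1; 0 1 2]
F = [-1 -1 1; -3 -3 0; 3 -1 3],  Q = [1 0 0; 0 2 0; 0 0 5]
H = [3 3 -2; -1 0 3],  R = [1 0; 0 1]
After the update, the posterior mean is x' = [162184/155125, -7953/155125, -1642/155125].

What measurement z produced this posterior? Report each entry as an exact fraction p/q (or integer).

z = [3, -1]

x̄ = F·x = [1, 3, -7]
P̄ = F·P·Fᵀ + Q = [6 12 3; 12 47 -6; 3 -6 30]
S = H·P̄·Hᵀ + R = [850 -255; -255 259]
K = P̄·Hᵀ·S⁻¹ = [13197/155125 174/1825; 41301/155125 267/1825; 4314/155125 663/1825]
x' − x̄ = [7059/155125, -473328/155125, 1084233/155125] = K·y
y = (KᵀK)⁻¹·Kᵀ·(x' − x̄) = [-23, 21]
z = y + H·x̄ = [-23, 21] + [26, -22] = [3, -1]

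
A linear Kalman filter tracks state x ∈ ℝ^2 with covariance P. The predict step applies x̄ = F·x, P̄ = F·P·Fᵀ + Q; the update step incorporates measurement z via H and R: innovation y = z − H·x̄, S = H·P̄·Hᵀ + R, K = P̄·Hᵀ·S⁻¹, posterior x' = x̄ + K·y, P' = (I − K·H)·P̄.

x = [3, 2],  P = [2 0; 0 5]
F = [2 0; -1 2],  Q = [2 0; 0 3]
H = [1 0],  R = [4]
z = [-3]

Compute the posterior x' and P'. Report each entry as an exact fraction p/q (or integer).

x̄ = F·x = [6, 1]
P̄ = F·P·Fᵀ + Q = [10 -4; -4 25]
y = z − H·x̄ = [-9]
S = H·P̄·Hᵀ + R = [14]
K = P̄·Hᵀ·S⁻¹ = [5/7; -2/7]
x' = x̄ + K·y = [-3/7, 25/7]
P' = (I − K·H)·P̄ = [20/7 -8/7; -8/7 167/7]

x' = [-3/7, 25/7]
P' = [20/7 -8/7; -8/7 167/7]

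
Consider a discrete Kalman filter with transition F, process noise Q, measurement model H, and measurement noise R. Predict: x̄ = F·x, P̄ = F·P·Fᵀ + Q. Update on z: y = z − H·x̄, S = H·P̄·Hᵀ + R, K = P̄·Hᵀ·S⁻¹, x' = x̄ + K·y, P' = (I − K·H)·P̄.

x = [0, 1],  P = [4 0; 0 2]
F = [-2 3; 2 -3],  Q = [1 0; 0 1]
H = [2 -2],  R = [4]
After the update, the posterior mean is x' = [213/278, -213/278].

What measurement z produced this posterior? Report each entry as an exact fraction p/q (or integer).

z = [3]

x̄ = F·x = [3, -3]
P̄ = F·P·Fᵀ + Q = [35 -34; -34 35]
S = H·P̄·Hᵀ + R = [556]
K = P̄·Hᵀ·S⁻¹ = [69/278; -69/278]
x' − x̄ = [-621/278, 621/278] = K·y
y = (KᵀK)⁻¹·Kᵀ·(x' − x̄) = [-9]
z = y + H·x̄ = [-9] + [12] = [3]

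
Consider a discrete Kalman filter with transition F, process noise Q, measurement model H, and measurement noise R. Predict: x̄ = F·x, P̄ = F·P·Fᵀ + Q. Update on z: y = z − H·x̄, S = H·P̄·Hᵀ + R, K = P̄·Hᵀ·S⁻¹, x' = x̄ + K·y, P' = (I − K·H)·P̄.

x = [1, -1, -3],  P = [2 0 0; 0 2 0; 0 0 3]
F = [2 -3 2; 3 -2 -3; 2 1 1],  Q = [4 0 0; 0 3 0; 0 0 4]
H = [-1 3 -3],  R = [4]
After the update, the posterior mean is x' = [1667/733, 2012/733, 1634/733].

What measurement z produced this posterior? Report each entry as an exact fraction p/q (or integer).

x̄ = F·x = [-1, 14, -2]
P̄ = F·P·Fᵀ + Q = [42 6 8; 6 56 -1; 8 -1 17]
S = H·P̄·Hᵀ + R = [733]
K = P̄·Hᵀ·S⁻¹ = [-48/733; 165/733; -62/733]
x' − x̄ = [2400/733, -8250/733, 3100/733] = K·y
y = (KᵀK)⁻¹·Kᵀ·(x' − x̄) = [-50]
z = y + H·x̄ = [-50] + [49] = [-1]

z = [-1]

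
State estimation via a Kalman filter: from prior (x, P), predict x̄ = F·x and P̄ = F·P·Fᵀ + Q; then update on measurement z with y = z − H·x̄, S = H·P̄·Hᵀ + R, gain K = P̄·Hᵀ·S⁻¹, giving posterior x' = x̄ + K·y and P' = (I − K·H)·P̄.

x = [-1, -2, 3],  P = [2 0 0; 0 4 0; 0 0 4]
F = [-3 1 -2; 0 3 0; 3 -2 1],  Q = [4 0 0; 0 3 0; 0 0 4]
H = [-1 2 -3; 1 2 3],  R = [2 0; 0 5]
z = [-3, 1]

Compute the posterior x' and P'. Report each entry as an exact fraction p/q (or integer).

x̄ = F·x = [-5, -6, 4]
P̄ = F·P·Fᵀ + Q = [42 12 -34; 12 39 -24; -34 -24 42]
y = z − H·x̄ = [16, 6]
S = H·P̄·Hᵀ + R = [614 -60; -60 137]
K = P̄·Hᵀ·S⁻¹ = [4674/40259 -8532/40259; 9993/40259 9666/40259; -8270/40259 9308/40259]
x' = x̄ + K·y = [-177703/40259, -23670/40259, 84564/40259]
P' = (I − K·H)·P̄ = [991110/40259 -8328/40259 -339038/40259; -8328/40259 17079/40259 7500/40259; -339038/40259 7500/40259 123526/40259]

x' = [-177703/40259, -23670/40259, 84564/40259]
P' = [991110/40259 -8328/40259 -339038/40259; -8328/40259 17079/40259 7500/40259; -339038/40259 7500/40259 123526/40259]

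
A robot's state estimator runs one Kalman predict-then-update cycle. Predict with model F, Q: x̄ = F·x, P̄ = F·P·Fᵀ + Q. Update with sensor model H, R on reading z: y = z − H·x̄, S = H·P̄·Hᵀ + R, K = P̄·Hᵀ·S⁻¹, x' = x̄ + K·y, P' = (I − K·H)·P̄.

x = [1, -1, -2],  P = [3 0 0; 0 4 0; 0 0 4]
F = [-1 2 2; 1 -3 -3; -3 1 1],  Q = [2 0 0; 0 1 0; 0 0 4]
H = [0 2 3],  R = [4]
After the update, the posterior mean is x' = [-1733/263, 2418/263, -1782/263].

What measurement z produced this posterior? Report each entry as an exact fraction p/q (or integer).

x̄ = F·x = [-7, 10, -6]
P̄ = F·P·Fᵀ + Q = [37 -51 25; -51 76 -33; 25 -33 39]
S = H·P̄·Hᵀ + R = [263]
K = P̄·Hᵀ·S⁻¹ = [-27/263; 53/263; 51/263]
x' − x̄ = [108/263, -212/263, -204/263] = K·y
y = (KᵀK)⁻¹·Kᵀ·(x' − x̄) = [-4]
z = y + H·x̄ = [-4] + [2] = [-2]

z = [-2]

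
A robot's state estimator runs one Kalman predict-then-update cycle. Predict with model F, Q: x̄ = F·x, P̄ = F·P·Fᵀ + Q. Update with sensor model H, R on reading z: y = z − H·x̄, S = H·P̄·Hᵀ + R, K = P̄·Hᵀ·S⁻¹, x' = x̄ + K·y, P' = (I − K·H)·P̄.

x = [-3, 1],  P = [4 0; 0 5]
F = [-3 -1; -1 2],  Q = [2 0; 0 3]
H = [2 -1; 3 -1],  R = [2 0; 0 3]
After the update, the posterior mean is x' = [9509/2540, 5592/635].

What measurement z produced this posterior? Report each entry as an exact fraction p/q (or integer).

z = [-2, 3]

x̄ = F·x = [8, 5]
P̄ = F·P·Fᵀ + Q = [43 2; 2 27]
S = H·P̄·Hᵀ + R = [193 275; 275 405]
K = P̄·Hᵀ·S⁻¹ = [-181/508 1411/2540; -177/127 568/635]
x' − x̄ = [-10811/2540, 2417/635] = K·y
y = (KᵀK)⁻¹·Kᵀ·(x' − x̄) = [-13, -16]
z = y + H·x̄ = [-13, -16] + [11, 19] = [-2, 3]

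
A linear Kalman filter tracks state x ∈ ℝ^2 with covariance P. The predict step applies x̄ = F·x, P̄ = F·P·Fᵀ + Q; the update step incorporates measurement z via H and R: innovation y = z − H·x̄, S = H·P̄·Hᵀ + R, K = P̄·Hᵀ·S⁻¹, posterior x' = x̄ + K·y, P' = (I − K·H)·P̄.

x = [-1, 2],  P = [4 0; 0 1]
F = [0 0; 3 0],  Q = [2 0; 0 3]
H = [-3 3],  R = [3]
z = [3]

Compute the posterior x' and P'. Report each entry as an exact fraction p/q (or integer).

x' = [-6/31, 24/31]
P' = [59/31 117/62; 117/62 273/124]

x̄ = F·x = [0, -3]
P̄ = F·P·Fᵀ + Q = [2 0; 0 39]
y = z − H·x̄ = [12]
S = H·P̄·Hᵀ + R = [372]
K = P̄·Hᵀ·S⁻¹ = [-1/62; 39/124]
x' = x̄ + K·y = [-6/31, 24/31]
P' = (I − K·H)·P̄ = [59/31 117/62; 117/62 273/124]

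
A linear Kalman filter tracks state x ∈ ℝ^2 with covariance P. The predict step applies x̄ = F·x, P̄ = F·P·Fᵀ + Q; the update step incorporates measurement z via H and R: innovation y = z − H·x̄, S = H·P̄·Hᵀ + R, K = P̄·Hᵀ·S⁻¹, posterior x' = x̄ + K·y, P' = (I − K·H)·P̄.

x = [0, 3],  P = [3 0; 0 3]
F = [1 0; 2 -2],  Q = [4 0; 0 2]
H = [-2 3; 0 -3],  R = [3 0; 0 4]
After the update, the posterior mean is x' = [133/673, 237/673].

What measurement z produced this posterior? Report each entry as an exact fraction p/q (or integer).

z = [1, -1]

x̄ = F·x = [0, -6]
P̄ = F·P·Fᵀ + Q = [7 6; 6 26]
S = H·P̄·Hᵀ + R = [193 -198; -198 238]
K = P̄·Hᵀ·S⁻¹ = [-1306/3365 -1341/3365; 132/3365 -993/3365]
x' − x̄ = [133/673, 4275/673] = K·y
y = (KᵀK)⁻¹·Kᵀ·(x' − x̄) = [19, -19]
z = y + H·x̄ = [19, -19] + [-18, 18] = [1, -1]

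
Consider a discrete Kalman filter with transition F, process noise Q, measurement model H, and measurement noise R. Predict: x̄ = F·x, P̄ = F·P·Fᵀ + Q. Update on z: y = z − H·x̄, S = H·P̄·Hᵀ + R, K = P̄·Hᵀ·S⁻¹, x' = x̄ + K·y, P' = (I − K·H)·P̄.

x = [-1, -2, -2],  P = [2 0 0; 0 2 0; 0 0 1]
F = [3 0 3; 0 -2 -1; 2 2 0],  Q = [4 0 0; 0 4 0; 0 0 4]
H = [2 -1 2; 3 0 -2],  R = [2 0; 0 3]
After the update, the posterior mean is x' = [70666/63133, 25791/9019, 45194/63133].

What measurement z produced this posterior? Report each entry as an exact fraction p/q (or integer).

x̄ = F·x = [-9, 6, -6]
P̄ = F·P·Fᵀ + Q = [31 -3 12; -3 13 -8; 12 -8 20]
S = H·P̄·Hᵀ + R = [359 123; 123 218]
K = P̄·Hᵀ·S⁻¹ = [10915/63133 13824/63133; -1213/9019 974/9019; 16188/63133 -10292/63133]
x' − x̄ = [638863/63133, -28323/9019, 423992/63133] = K·y
y = (KᵀK)⁻¹·Kᵀ·(x' − x̄) = [37, 17]
z = y + H·x̄ = [37, 17] + [-36, -15] = [1, 2]

z = [1, 2]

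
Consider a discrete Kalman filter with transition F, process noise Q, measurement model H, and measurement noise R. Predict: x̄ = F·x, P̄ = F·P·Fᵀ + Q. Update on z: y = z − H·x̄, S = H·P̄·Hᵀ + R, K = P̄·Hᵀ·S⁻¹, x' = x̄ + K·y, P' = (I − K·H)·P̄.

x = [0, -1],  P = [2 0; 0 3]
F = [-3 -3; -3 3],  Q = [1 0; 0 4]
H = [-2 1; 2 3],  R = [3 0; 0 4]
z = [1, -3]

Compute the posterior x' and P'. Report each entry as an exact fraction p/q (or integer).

x̄ = F·x = [3, -3]
P̄ = F·P·Fᵀ + Q = [46 -9; -9 49]
y = z − H·x̄ = [10, 0]
S = H·P̄·Hᵀ + R = [272 -1; -1 521]
K = P̄·Hᵀ·S⁻¹ = [-52556/141711 17579/141711; 35036/141711 35155/141711]
x' = x̄ + K·y = [-100427/141711, -74773/141711]
P' = (I − K·H)·P̄ = [67915/141711 -21838/141711; -21838/141711 61432/141711]

x' = [-100427/141711, -74773/141711]
P' = [67915/141711 -21838/141711; -21838/141711 61432/141711]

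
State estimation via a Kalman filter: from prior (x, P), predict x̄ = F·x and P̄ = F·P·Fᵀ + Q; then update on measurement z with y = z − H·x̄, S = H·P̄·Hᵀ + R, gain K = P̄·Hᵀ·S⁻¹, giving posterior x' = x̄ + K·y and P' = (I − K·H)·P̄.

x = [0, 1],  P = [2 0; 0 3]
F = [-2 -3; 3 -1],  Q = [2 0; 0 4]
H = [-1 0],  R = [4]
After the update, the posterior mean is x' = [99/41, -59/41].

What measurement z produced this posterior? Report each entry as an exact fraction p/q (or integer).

z = [-3]

x̄ = F·x = [-3, -1]
P̄ = F·P·Fᵀ + Q = [37 -3; -3 25]
S = H·P̄·Hᵀ + R = [41]
K = P̄·Hᵀ·S⁻¹ = [-37/41; 3/41]
x' − x̄ = [222/41, -18/41] = K·y
y = (KᵀK)⁻¹·Kᵀ·(x' − x̄) = [-6]
z = y + H·x̄ = [-6] + [3] = [-3]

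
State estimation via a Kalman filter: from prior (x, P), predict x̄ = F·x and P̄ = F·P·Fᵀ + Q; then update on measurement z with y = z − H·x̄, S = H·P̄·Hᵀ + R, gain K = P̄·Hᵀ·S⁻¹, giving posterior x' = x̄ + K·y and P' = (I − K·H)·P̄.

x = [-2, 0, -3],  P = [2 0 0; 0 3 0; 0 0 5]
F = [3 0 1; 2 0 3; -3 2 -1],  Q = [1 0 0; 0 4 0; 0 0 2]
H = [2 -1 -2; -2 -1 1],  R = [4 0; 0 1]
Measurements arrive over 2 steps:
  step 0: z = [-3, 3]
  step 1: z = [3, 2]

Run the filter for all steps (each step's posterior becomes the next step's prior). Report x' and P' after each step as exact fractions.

step 0: x̄ = F·x = [-9, -13, 9]
step 0: P̄ = F·P·Fᵀ + Q = [24 27 -23; 27 57 -27; -23 -27 37]
step 0: y = z − H·x̄ = [20, -37]
step 0: S = H·P̄·Hᵀ + R = [273 -278; -278 445]
step 0: K = P̄·Hᵀ·S⁻¹ = [2571/44201 -8128/44201; -15669/44201 -23496/44201; -10805/44201 4176/44201]
step 0: x' = x̄ + K·y = [-45653/44201, -18641/44201, 27197/44201]
step 0: P' = (I − K·H)·P̄ = [92023/44201 -59358/44201 116560/44201; -59358/44201 76128/44201 -66084/44201; 116560/44201 -66084/44201 171212/44201]
step 1: x̄ = F·x = [-109762/44201, -9715/44201, 72480/44201]
step 1: P̄ = F·P·Fᵀ + Q = [1742980/44201 2347934/44201 -2187095/44201; 2347934/44201 3484524/44201 -2981870/44201; -2187095/44201 -2981870/44201 3068325/44201]
step 1: y = z − H·x̄ = [487372/44201, -213317/44201]
step 1: S = H·P̄·Hᵀ + R = [19084092/44201 -25728486/44201; -25728486/44201 37672826/44201]
step 1: K = P̄·Hᵀ·S⁻¹ = [14624681/644744298 -21214301/107457383; -95486587/322372149 -53576440/107457383; -174588055/644744298 9862000/107457383]
step 1: x' = x̄ + K·y = [-412756921/322372149, -348024659/322372149, -576691210/322372149]
step 1: P' = (I − K·H)·P̄ = [251170405/322372149 -134768122/322372149 303929785/322372149; -134768122/322372149 324313744/322372149 -105951820/322372149; 303929785/322372149 -105951820/322372149 531493750/322372149]

step 0: x' = [-45653/44201, -18641/44201, 27197/44201], P' = [92023/44201 -59358/44201 116560/44201; -59358/44201 76128/44201 -66084/44201; 116560/44201 -66084/44201 171212/44201]
step 1: x' = [-412756921/322372149, -348024659/322372149, -576691210/322372149], P' = [251170405/322372149 -134768122/322372149 303929785/322372149; -134768122/322372149 324313744/322372149 -105951820/322372149; 303929785/322372149 -105951820/322372149 531493750/322372149]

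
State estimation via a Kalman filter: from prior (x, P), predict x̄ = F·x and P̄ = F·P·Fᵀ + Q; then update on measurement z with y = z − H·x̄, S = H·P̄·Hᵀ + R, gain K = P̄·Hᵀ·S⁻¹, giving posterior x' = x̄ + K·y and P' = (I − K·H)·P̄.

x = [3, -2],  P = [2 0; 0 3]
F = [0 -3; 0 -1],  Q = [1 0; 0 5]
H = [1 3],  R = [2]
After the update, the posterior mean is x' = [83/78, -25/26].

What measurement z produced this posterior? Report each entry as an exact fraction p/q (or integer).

x̄ = F·x = [6, 2]
P̄ = F·P·Fᵀ + Q = [28 9; 9 8]
S = H·P̄·Hᵀ + R = [156]
K = P̄·Hᵀ·S⁻¹ = [55/156; 11/52]
x' − x̄ = [-385/78, -77/26] = K·y
y = (KᵀK)⁻¹·Kᵀ·(x' − x̄) = [-14]
z = y + H·x̄ = [-14] + [12] = [-2]

z = [-2]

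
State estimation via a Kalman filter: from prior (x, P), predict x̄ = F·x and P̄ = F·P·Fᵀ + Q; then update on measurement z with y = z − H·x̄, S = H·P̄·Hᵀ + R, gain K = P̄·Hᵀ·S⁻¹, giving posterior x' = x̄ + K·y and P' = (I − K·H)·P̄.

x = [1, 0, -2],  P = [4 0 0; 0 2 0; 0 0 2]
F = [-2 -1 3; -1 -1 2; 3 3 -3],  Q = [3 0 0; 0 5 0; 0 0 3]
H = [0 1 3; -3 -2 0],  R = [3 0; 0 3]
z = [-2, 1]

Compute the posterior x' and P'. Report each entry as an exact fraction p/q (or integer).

x̄ = F·x = [-8, -5, 9]
P̄ = F·P·Fᵀ + Q = [39 22 -48; 22 19 -30; -48 -30 75]
y = z − H·x̄ = [-24, -33]
S = H·P̄·Hᵀ + R = [517 508; 508 694]
K = P̄·Hᵀ·S⁻¹ = [-480/16789 -7087/33578; 593/16789 -2950/16789; 5283/16789 1068/16789]
x' = x̄ + K·y = [-11713/33578, -827/16789, -10935/16789]
P' = (I − K·H)·P̄ = [51415/33578 -33246/16789 10602/16789; -33246/16789 54294/16789 -17505/16789; 10602/16789 -17505/16789 11118/16789]

x' = [-11713/33578, -827/16789, -10935/16789]
P' = [51415/33578 -33246/16789 10602/16789; -33246/16789 54294/16789 -17505/16789; 10602/16789 -17505/16789 11118/16789]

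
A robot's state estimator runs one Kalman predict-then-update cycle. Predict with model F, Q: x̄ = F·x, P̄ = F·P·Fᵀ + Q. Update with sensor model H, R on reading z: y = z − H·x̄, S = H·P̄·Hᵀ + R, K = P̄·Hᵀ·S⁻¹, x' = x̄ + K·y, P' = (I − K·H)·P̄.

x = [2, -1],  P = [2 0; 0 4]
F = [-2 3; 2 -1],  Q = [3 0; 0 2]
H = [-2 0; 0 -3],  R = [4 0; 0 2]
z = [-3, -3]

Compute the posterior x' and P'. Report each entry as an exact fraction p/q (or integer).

x' = [431/318, 647/636]
P' = [151/159 -5/318; -5/318 34/159]

x̄ = F·x = [-7, 5]
P̄ = F·P·Fᵀ + Q = [47 -20; -20 14]
y = z − H·x̄ = [-17, 12]
S = H·P̄·Hᵀ + R = [192 -120; -120 128]
K = P̄·Hᵀ·S⁻¹ = [-151/318 5/212; 5/636 -17/53]
x' = x̄ + K·y = [431/318, 647/636]
P' = (I − K·H)·P̄ = [151/159 -5/318; -5/318 34/159]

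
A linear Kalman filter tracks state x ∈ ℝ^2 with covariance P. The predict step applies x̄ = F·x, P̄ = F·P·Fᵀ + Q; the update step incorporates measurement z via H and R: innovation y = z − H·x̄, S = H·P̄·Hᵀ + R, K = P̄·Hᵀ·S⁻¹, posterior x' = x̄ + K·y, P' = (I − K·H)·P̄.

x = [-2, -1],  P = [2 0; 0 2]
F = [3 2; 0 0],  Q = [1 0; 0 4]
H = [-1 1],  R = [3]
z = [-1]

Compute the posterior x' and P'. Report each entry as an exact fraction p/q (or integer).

x' = [-29/34, -18/17]
P' = [189/34 54/17; 54/17 60/17]

x̄ = F·x = [-8, 0]
P̄ = F·P·Fᵀ + Q = [27 0; 0 4]
y = z − H·x̄ = [-9]
S = H·P̄·Hᵀ + R = [34]
K = P̄·Hᵀ·S⁻¹ = [-27/34; 2/17]
x' = x̄ + K·y = [-29/34, -18/17]
P' = (I − K·H)·P̄ = [189/34 54/17; 54/17 60/17]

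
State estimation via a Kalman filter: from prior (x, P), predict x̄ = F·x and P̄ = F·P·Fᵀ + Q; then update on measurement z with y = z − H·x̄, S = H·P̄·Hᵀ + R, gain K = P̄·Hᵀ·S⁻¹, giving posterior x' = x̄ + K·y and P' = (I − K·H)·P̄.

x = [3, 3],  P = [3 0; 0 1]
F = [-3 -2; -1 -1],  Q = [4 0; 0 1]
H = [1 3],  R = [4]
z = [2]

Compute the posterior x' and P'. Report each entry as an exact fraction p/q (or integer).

x' = [13/15, 1/15]
P' = [313/75 -59/75; -59/75 37/75]

x̄ = F·x = [-15, -6]
P̄ = F·P·Fᵀ + Q = [35 11; 11 5]
y = z − H·x̄ = [35]
S = H·P̄·Hᵀ + R = [150]
K = P̄·Hᵀ·S⁻¹ = [34/75; 13/75]
x' = x̄ + K·y = [13/15, 1/15]
P' = (I − K·H)·P̄ = [313/75 -59/75; -59/75 37/75]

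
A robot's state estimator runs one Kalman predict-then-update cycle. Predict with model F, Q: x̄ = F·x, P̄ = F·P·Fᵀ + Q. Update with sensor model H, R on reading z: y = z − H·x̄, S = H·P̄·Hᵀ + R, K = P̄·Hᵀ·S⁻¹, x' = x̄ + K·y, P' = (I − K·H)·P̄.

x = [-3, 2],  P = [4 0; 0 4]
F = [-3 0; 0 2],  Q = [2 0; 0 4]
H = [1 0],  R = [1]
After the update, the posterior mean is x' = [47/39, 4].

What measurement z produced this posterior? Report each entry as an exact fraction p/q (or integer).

z = [1]

x̄ = F·x = [9, 4]
P̄ = F·P·Fᵀ + Q = [38 0; 0 20]
S = H·P̄·Hᵀ + R = [39]
K = P̄·Hᵀ·S⁻¹ = [38/39; 0]
x' − x̄ = [-304/39, 0] = K·y
y = (KᵀK)⁻¹·Kᵀ·(x' − x̄) = [-8]
z = y + H·x̄ = [-8] + [9] = [1]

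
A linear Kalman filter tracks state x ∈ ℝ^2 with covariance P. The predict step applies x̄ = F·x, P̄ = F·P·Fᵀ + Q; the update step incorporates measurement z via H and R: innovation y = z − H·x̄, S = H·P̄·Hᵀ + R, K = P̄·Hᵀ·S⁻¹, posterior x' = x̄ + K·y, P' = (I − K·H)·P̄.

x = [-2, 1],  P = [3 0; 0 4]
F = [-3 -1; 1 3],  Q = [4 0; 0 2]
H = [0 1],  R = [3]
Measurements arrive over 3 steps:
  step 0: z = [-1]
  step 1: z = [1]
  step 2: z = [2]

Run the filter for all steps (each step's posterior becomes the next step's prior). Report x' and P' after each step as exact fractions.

step 0: x̄ = F·x = [5, 1]
step 0: P̄ = F·P·Fᵀ + Q = [35 -21; -21 41]
step 0: y = z − H·x̄ = [-2]
step 0: S = H·P̄·Hᵀ + R = [44]
step 0: K = P̄·Hᵀ·S⁻¹ = [-21/44; 41/44]
step 0: x' = x̄ + K·y = [131/22, -19/22]
step 0: P' = (I − K·H)·P̄ = [1099/44 -63/44; -63/44 123/44]
step 1: x̄ = F·x = [-17, 37/11]
step 1: P̄ = F·P·Fᵀ + Q = [223 -69; -69 479/11]
step 1: y = z − H·x̄ = [-26/11]
step 1: S = H·P̄·Hᵀ + R = [512/11]
step 1: K = P̄·Hᵀ·S⁻¹ = [-759/512; 479/512]
step 1: x' = x̄ + K·y = [-3455/256, 295/256]
step 1: P' = (I − K·H)·P̄ = [61805/512 -2277/512; -2277/512 1437/512]
step 2: x̄ = F·x = [5035/128, -1285/128]
step 2: P̄ = F·P·Fᵀ + Q = [136517/128 -41739/128; -41739/128 15525/128]
step 2: y = z − H·x̄ = [1541/128]
step 2: S = H·P̄·Hᵀ + R = [15909/128]
step 2: K = P̄·Hᵀ·S⁻¹ = [-13913/5303; 5175/5303]
step 2: x' = x̄ + K·y = [41099/5303, 9065/5303]
step 2: P' = (I − K·H)·P̄ = [1119023/5303 -41739/5303; -41739/5303 15525/5303]

step 0: x' = [131/22, -19/22], P' = [1099/44 -63/44; -63/44 123/44]
step 1: x' = [-3455/256, 295/256], P' = [61805/512 -2277/512; -2277/512 1437/512]
step 2: x' = [41099/5303, 9065/5303], P' = [1119023/5303 -41739/5303; -41739/5303 15525/5303]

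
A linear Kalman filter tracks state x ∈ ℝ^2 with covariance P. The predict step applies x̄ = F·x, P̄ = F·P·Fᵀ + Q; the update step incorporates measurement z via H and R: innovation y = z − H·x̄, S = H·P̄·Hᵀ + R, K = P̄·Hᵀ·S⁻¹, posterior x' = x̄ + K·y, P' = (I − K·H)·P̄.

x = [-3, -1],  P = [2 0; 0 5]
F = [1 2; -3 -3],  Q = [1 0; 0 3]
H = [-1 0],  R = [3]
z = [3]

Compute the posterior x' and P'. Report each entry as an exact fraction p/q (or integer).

x̄ = F·x = [-5, 12]
P̄ = F·P·Fᵀ + Q = [23 -36; -36 66]
y = z − H·x̄ = [-2]
S = H·P̄·Hᵀ + R = [26]
K = P̄·Hᵀ·S⁻¹ = [-23/26; 18/13]
x' = x̄ + K·y = [-42/13, 120/13]
P' = (I − K·H)·P̄ = [69/26 -54/13; -54/13 210/13]

x' = [-42/13, 120/13]
P' = [69/26 -54/13; -54/13 210/13]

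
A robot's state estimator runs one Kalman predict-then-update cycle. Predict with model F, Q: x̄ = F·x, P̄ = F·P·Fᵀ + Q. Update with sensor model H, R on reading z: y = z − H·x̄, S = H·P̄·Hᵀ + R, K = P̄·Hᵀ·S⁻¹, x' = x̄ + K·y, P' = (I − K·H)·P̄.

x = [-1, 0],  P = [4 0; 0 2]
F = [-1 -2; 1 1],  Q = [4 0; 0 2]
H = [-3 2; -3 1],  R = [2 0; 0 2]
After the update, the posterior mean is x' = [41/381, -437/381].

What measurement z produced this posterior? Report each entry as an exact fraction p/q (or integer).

z = [-3, -1]

x̄ = F·x = [1, -1]
P̄ = F·P·Fᵀ + Q = [16 -8; -8 8]
S = H·P̄·Hᵀ + R = [274 232; 232 202]
K = P̄·Hᵀ·S⁻¹ = [16/381 -124/381; 164/381 -128/381]
x' − x̄ = [-340/381, -56/381] = K·y
y = (KᵀK)⁻¹·Kᵀ·(x' − x̄) = [2, 3]
z = y + H·x̄ = [2, 3] + [-5, -4] = [-3, -1]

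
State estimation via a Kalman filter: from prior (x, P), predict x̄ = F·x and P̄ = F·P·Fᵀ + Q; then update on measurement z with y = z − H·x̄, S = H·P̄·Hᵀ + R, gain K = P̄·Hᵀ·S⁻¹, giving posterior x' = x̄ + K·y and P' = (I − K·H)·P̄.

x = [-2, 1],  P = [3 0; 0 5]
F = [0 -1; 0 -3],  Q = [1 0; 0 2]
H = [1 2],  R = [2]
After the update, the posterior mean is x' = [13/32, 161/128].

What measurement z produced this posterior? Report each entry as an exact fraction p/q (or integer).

x̄ = F·x = [-1, -3]
P̄ = F·P·Fᵀ + Q = [6 15; 15 47]
S = H·P̄·Hᵀ + R = [256]
K = P̄·Hᵀ·S⁻¹ = [9/64; 109/256]
x' − x̄ = [45/32, 545/128] = K·y
y = (KᵀK)⁻¹·Kᵀ·(x' − x̄) = [10]
z = y + H·x̄ = [10] + [-7] = [3]

z = [3]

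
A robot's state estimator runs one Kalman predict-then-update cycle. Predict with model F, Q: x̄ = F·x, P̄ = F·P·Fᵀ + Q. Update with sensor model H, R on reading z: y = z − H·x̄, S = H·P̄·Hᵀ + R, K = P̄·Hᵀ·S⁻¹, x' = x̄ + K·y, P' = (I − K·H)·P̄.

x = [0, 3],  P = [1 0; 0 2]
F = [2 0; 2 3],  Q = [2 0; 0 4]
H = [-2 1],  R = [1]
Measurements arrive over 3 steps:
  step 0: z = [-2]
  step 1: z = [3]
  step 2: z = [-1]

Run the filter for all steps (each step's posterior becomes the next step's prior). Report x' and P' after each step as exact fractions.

step 0: x' = [88/35, 117/35], P' = [146/35 284/35; 284/35 586/35]
step 1: x' = [12648/2905, 34081/2905], P' = [26842/2905 54664/2905; 54664/2905 114158/2905]
step 2: x' = [-1246528/516587, -2929791/516587], P' = [5090174/516587 10389344/516587; 10389344/516587 21710362/516587]

step 0: x̄ = F·x = [0, 9]
step 0: P̄ = F·P·Fᵀ + Q = [6 4; 4 26]
step 0: y = z − H·x̄ = [-11]
step 0: S = H·P̄·Hᵀ + R = [35]
step 0: K = P̄·Hᵀ·S⁻¹ = [-8/35; 18/35]
step 0: x' = x̄ + K·y = [88/35, 117/35]
step 0: P' = (I − K·H)·P̄ = [146/35 284/35; 284/35 586/35]
step 1: x̄ = F·x = [176/35, 527/35]
step 1: P̄ = F·P·Fᵀ + Q = [654/35 2288/35; 2288/35 9406/35]
step 1: y = z − H·x̄ = [-2]
step 1: S = H·P̄·Hᵀ + R = [83]
step 1: K = P̄·Hᵀ·S⁻¹ = [28/83; 138/83]
step 1: x' = x̄ + K·y = [12648/2905, 34081/2905]
step 1: P' = (I − K·H)·P̄ = [26842/2905 54664/2905; 54664/2905 114158/2905]
step 2: x̄ = F·x = [25296/2905, 127539/2905]
step 2: P̄ = F·P·Fᵀ + Q = [113178/2905 435352/2905; 435352/2905 1802378/2905]
step 2: y = z − H·x̄ = [-79852/2905]
step 2: S = H·P̄·Hᵀ + R = [516587/2905]
step 2: K = P̄·Hᵀ·S⁻¹ = [208996/516587; 931674/516587]
step 2: x' = x̄ + K·y = [-1246528/516587, -2929791/516587]
step 2: P' = (I − K·H)·P̄ = [5090174/516587 10389344/516587; 10389344/516587 21710362/516587]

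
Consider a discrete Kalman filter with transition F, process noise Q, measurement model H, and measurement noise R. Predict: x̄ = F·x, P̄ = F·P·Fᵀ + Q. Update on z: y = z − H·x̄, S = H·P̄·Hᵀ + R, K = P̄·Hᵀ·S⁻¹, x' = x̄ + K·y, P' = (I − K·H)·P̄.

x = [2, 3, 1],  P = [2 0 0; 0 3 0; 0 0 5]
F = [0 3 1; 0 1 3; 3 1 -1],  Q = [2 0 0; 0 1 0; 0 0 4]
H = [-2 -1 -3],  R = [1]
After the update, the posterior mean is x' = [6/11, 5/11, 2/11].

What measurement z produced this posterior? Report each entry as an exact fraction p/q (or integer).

z = [-2]

x̄ = F·x = [10, 6, 8]
P̄ = F·P·Fᵀ + Q = [34 24 4; 24 49 -12; 4 -12 30]
S = H·P̄·Hᵀ + R = [528]
K = P̄·Hᵀ·S⁻¹ = [-13/66; -61/528; -43/264]
x' − x̄ = [-104/11, -61/11, -86/11] = K·y
y = (KᵀK)⁻¹·Kᵀ·(x' − x̄) = [48]
z = y + H·x̄ = [48] + [-50] = [-2]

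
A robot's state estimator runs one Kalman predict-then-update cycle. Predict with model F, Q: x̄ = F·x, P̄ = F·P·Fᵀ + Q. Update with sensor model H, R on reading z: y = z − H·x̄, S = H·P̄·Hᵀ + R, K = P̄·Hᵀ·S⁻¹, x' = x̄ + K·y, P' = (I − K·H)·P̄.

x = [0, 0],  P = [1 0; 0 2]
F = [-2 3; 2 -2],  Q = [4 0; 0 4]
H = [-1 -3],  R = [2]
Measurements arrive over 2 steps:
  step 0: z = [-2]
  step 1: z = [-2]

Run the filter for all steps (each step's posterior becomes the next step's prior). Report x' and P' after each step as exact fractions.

step 0: x̄ = F·x = [0, 0]
step 0: P̄ = F·P·Fᵀ + Q = [26 -16; -16 16]
step 0: y = z − H·x̄ = [-2]
step 0: S = H·P̄·Hᵀ + R = [76]
step 0: K = P̄·Hᵀ·S⁻¹ = [11/38; -8/19]
step 0: x' = x̄ + K·y = [-11/19, 16/19]
step 0: P' = (I − K·H)·P̄ = [373/19 -128/19; -128/19 48/19]
step 1: x̄ = F·x = [70/19, -54/19]
step 1: P̄ = F·P·Fᵀ + Q = [3536/19 -3060/19; -3060/19 2784/19]
step 1: y = z − H·x̄ = [-130/19]
step 1: S = H·P̄·Hᵀ + R = [10270/19]
step 1: K = P̄·Hᵀ·S⁻¹ = [2822/5135; -2646/5135]
step 1: x' = x̄ + K·y = [-6/79, 54/79]
step 1: P' = (I − K·H)·P̄ = [117368/5135 -41004/5135; -41004/5135 15432/5135]

step 0: x' = [-11/19, 16/19], P' = [373/19 -128/19; -128/19 48/19]
step 1: x' = [-6/79, 54/79], P' = [117368/5135 -41004/5135; -41004/5135 15432/5135]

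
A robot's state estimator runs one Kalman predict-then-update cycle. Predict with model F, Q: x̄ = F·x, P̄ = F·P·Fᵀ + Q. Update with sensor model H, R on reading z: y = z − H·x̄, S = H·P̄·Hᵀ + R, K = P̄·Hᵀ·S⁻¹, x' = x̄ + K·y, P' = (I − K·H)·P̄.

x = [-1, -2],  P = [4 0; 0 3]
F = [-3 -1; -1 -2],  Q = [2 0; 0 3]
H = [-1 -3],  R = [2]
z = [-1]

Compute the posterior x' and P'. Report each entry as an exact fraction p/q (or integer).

x' = [-195/322, 185/322]
P' = [4177/322 -1329/322; -1329/322 493/322]

x̄ = F·x = [5, 5]
P̄ = F·P·Fᵀ + Q = [41 18; 18 19]
y = z − H·x̄ = [19]
S = H·P̄·Hᵀ + R = [322]
K = P̄·Hᵀ·S⁻¹ = [-95/322; -75/322]
x' = x̄ + K·y = [-195/322, 185/322]
P' = (I − K·H)·P̄ = [4177/322 -1329/322; -1329/322 493/322]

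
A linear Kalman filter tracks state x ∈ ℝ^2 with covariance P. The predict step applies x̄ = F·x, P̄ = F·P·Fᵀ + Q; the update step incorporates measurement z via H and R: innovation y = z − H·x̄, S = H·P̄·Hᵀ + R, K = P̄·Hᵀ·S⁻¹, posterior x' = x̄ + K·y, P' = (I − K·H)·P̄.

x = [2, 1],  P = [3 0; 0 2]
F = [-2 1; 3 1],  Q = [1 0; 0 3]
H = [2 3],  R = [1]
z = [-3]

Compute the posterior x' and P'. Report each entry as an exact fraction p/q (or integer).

x̄ = F·x = [-3, 7]
P̄ = F·P·Fᵀ + Q = [15 -16; -16 32]
y = z − H·x̄ = [-18]
S = H·P̄·Hᵀ + R = [157]
K = P̄·Hᵀ·S⁻¹ = [-18/157; 64/157]
x' = x̄ + K·y = [-147/157, -53/157]
P' = (I − K·H)·P̄ = [2031/157 -1360/157; -1360/157 928/157]

x' = [-147/157, -53/157]
P' = [2031/157 -1360/157; -1360/157 928/157]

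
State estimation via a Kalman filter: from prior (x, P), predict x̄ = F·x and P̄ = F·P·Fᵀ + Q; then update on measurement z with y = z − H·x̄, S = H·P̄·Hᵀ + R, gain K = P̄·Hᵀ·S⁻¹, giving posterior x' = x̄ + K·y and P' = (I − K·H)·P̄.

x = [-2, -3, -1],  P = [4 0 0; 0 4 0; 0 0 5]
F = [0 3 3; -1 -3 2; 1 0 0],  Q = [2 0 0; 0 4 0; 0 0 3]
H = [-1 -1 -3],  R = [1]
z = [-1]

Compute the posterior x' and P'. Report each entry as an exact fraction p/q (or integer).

x' = [-38/5, 407/35, -36/35]
P' = [1228/25 -656/25 -187/25; -656/25 9084/175 -1482/175; -187/25 -1482/175 936/175]

x̄ = F·x = [-12, 9, -2]
P̄ = F·P·Fᵀ + Q = [83 -6 0; -6 64 -4; 0 -4 7]
y = z − H·x̄ = [-10]
S = H·P̄·Hᵀ + R = [175]
K = P̄·Hᵀ·S⁻¹ = [-11/25; -46/175; -17/175]
x' = x̄ + K·y = [-38/5, 407/35, -36/35]
P' = (I − K·H)·P̄ = [1228/25 -656/25 -187/25; -656/25 9084/175 -1482/175; -187/25 -1482/175 936/175]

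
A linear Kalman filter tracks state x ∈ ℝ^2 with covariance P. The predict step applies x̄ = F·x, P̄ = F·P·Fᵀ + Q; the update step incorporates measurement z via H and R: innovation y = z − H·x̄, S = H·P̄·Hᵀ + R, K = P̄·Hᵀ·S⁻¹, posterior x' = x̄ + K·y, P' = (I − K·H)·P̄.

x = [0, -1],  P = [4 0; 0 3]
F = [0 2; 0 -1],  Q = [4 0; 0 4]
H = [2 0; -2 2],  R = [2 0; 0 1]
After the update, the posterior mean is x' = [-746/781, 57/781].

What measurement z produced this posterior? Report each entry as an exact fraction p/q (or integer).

x̄ = F·x = [-2, 1]
P̄ = F·P·Fᵀ + Q = [16 -6; -6 7]
S = H·P̄·Hᵀ + R = [66 -88; -88 141]
K = P̄·Hᵀ·S⁻¹ = [320/781 -4/71; 298/781 30/71]
x' − x̄ = [816/781, -724/781] = K·y
y = (KᵀK)⁻¹·Kᵀ·(x' − x̄) = [2, -4]
z = y + H·x̄ = [2, -4] + [-4, 6] = [-2, 2]

z = [-2, 2]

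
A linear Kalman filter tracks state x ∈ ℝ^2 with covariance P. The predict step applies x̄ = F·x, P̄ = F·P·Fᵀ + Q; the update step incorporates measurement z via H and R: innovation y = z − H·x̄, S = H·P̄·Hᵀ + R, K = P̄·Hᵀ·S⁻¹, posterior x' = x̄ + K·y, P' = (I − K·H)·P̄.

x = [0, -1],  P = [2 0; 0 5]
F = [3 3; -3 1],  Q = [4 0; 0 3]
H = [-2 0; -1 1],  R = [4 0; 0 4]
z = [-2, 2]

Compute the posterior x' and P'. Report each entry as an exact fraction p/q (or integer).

x' = [423/526, 1195/526]
P' = [2001/2104 1721/2104; 1721/2104 8769/2104]

x̄ = F·x = [-3, -1]
P̄ = F·P·Fᵀ + Q = [67 -3; -3 26]
y = z − H·x̄ = [-8, 0]
S = H·P̄·Hᵀ + R = [272 140; 140 103]
K = P̄·Hᵀ·S⁻¹ = [-2001/4208 -35/1052; -1721/4208 881/1052]
x' = x̄ + K·y = [423/526, 1195/526]
P' = (I − K·H)·P̄ = [2001/2104 1721/2104; 1721/2104 8769/2104]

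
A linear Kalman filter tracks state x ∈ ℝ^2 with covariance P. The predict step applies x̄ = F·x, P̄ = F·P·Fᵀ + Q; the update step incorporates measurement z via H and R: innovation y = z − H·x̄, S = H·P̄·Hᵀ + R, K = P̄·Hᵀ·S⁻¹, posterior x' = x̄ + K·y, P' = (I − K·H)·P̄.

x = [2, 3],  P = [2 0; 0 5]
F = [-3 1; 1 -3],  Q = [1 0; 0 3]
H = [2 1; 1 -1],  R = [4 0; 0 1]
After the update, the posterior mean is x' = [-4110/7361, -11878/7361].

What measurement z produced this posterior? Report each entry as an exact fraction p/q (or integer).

z = [-2, 1]

x̄ = F·x = [-3, -7]
P̄ = F·P·Fᵀ + Q = [24 -21; -21 50]
S = H·P̄·Hᵀ + R = [66 19; 19 117]
K = P̄·Hᵀ·S⁻¹ = [2304/7361 2457/7361; 2285/7361 -4838/7361]
x' − x̄ = [17973/7361, 39649/7361] = K·y
y = (KᵀK)⁻¹·Kᵀ·(x' − x̄) = [11, -3]
z = y + H·x̄ = [11, -3] + [-13, 4] = [-2, 1]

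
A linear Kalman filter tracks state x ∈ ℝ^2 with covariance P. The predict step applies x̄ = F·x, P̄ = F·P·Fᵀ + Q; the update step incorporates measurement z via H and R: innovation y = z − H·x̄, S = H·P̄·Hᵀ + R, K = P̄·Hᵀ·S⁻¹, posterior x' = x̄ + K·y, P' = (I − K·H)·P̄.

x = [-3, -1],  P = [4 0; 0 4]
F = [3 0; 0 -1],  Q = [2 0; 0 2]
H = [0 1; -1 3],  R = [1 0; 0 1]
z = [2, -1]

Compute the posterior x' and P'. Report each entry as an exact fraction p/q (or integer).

x̄ = F·x = [-9, 1]
P̄ = F·P·Fᵀ + Q = [38 0; 0 6]
y = z − H·x̄ = [1, -13]
S = H·P̄·Hᵀ + R = [7 18; 18 93]
K = P̄·Hᵀ·S⁻¹ = [228/109 -266/327; 78/109 6/109]
x' = x̄ + K·y = [11/3, 1]
P' = (I − K·H)·P̄ = [2318/327 228/109; 228/109 78/109]

x' = [11/3, 1]
P' = [2318/327 228/109; 228/109 78/109]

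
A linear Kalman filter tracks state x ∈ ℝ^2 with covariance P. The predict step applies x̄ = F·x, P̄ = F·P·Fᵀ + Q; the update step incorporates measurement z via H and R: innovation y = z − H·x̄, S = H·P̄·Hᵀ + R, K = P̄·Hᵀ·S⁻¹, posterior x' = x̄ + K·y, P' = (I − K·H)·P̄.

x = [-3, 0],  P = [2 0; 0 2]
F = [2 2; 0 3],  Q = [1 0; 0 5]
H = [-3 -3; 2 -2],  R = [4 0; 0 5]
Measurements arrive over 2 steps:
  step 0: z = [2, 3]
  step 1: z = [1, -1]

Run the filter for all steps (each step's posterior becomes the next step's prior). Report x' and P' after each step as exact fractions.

step 0: x̄ = F·x = [-6, 0]
step 0: P̄ = F·P·Fᵀ + Q = [17 12; 12 23]
step 0: y = z − H·x̄ = [-16, 15]
step 0: S = H·P̄·Hᵀ + R = [580 36; 36 69]
step 0: K = P̄·Hᵀ·S⁻¹ = [-303/1844 319/1383; -2151/12908 -2245/9681]
step 0: x' = x̄ + K·y = [41/461, -2621/3227]
step 0: P' = (I − K·H)·P̄ = [2201/5532 -989/5532; -989/5532 15527/38724]
step 1: x̄ = F·x = [-4668/3227, -7863/3227]
step 1: P̄ = F·P·Fᵀ + Q = [8923/3227 4302/3227; 4302/3227 111121/12908]
step 1: y = z − H·x̄ = [-34366/3227, -9617/3227]
step 1: S = H·P̄·Hᵀ + R = [1682693/12908 226287/6454; 226287/6454 128532/3227]
step 1: K = P̄·Hᵀ·S⁻¹ = [-2539068/17051347 10383428/51154041; -2916213/17051347 -10986860/51154041]
step 1: x' = x̄ + K·y = [-23821400/51154041, 1268093/51154041]
step 1: P' = (I − K·H)·P̄ = [18057421/51154041 -7901149/51154041; -7901149/51154041 19566001/51154041]

step 0: x' = [41/461, -2621/3227], P' = [2201/5532 -989/5532; -989/5532 15527/38724]
step 1: x' = [-23821400/51154041, 1268093/51154041], P' = [18057421/51154041 -7901149/51154041; -7901149/51154041 19566001/51154041]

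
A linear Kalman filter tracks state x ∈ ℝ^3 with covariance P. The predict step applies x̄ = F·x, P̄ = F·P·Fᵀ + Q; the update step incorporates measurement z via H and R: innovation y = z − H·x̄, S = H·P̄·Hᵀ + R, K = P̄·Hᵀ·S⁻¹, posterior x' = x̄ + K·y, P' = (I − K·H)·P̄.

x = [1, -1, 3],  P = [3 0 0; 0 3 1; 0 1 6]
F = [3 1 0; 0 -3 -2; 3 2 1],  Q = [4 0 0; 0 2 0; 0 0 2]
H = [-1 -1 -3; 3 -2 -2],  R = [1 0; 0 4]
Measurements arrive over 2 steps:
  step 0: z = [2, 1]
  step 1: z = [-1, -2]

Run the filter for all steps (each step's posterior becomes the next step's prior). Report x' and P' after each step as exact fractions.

step 0: x' = [-68741/69117, -56696/23039, 11406/23039], P' = [212144/69117 186582/23039 -84136/23039; 186582/23039 547634/23039 -244149/23039; -84136/23039 -244149/23039 111241/23039]
step 1: x' = [58098646/2692746857, 2688765677/2692746857, -46539329/2692746857], P' = [2327881728/2692746857 4707024288/2692746857 -2216929702/2692746857; 4707024288/2692746857 14774659234/2692746857 -6609567632/2692746857; -2216929702/2692746857 -6609567632/2692746857 3235486005/2692746857]

step 0: x̄ = F·x = [2, -3, 4]
step 0: P̄ = F·P·Fᵀ + Q = [34 -11 34; -11 65 -37; 34 -37 51]
step 0: y = z − H·x̄ = [13, -3]
step 0: S = H·P̄·Hᵀ + R = [519 -189; -189 202]
step 0: K = P̄·Hᵀ·S⁻¹ = [-14666/69117 1813/23039; -1769/23039 -11806/23039; -5438/23039 3352/23039]
step 0: x' = x̄ + K·y = [-68741/69117, -56696/23039, 11406/23039]
step 0: P' = (I − K·H)·P̄ = [212144/69117 186582/23039 -84136/23039; 186582/23039 547634/23039 -244149/23039; -84136/23039 -244149/23039 111241/23039]
step 1: x̄ = F·x = [-125437/23039, 147276/23039, -170727/23039]
step 1: P̄ = F·P·Fᵀ + Q = [2395714/23039 -2329026/23039 2914381/23039; -2329026/23039 2489960/23039 -2973665/23039; 2914381/23039 -2973665/23039 3741859/23039]
step 1: y = z − H·x̄ = [-513381/23039, 283331/23039]
step 1: S = H·P̄·Hᵀ + R = [33571688/23039 -21617029/23039; -21617029/23039 15767278/23039]
step 1: K = P̄·Hᵀ·S⁻¹ = [-384116910/2692746857 500864003/2692746857; 347019374/2692746857 -552277585/2692746857; -879960681/2692746857 24343537/2692746857]
step 1: x' = x̄ + K·y = [58098646/2692746857, 2688765677/2692746857, -46539329/2692746857]
step 1: P' = (I − K·H)·P̄ = [2327881728/2692746857 4707024288/2692746857 -2216929702/2692746857; 4707024288/2692746857 14774659234/2692746857 -6609567632/2692746857; -2216929702/2692746857 -6609567632/2692746857 3235486005/2692746857]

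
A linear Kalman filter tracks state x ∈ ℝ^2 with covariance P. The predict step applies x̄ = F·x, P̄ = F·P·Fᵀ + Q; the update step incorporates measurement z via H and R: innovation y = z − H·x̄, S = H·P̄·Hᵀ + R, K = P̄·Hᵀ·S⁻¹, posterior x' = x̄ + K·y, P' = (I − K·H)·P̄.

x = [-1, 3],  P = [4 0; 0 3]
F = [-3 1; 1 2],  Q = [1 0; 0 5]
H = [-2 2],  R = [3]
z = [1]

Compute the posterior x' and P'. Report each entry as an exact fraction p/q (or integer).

x' = [1494/295, 1637/295]
P' = [3336/295 3198/295; 3198/295 3279/295]

x̄ = F·x = [6, 5]
P̄ = F·P·Fᵀ + Q = [40 -6; -6 21]
y = z − H·x̄ = [3]
S = H·P̄·Hᵀ + R = [295]
K = P̄·Hᵀ·S⁻¹ = [-92/295; 54/295]
x' = x̄ + K·y = [1494/295, 1637/295]
P' = (I − K·H)·P̄ = [3336/295 3198/295; 3198/295 3279/295]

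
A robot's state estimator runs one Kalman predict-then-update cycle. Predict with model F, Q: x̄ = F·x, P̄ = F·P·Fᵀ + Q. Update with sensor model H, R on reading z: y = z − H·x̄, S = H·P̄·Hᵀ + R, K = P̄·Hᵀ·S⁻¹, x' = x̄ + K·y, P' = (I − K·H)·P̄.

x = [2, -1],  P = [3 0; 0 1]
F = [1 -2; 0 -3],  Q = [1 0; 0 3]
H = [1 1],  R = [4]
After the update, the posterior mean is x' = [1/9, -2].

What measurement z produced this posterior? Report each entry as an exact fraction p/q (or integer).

x̄ = F·x = [4, 3]
P̄ = F·P·Fᵀ + Q = [8 6; 6 12]
S = H·P̄·Hᵀ + R = [36]
K = P̄·Hᵀ·S⁻¹ = [7/18; 1/2]
x' − x̄ = [-35/9, -5] = K·y
y = (KᵀK)⁻¹·Kᵀ·(x' − x̄) = [-10]
z = y + H·x̄ = [-10] + [7] = [-3]

z = [-3]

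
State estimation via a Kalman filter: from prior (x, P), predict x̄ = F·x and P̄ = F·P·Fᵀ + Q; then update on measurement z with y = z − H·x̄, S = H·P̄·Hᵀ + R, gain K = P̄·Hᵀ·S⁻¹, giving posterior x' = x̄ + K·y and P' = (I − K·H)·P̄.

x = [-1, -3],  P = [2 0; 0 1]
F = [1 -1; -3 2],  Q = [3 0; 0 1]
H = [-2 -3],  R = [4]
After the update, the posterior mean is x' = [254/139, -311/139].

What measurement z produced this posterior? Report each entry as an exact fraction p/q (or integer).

x̄ = F·x = [2, -3]
P̄ = F·P·Fᵀ + Q = [6 -8; -8 23]
S = H·P̄·Hᵀ + R = [139]
K = P̄·Hᵀ·S⁻¹ = [12/139; -53/139]
x' − x̄ = [-24/139, 106/139] = K·y
y = (KᵀK)⁻¹·Kᵀ·(x' − x̄) = [-2]
z = y + H·x̄ = [-2] + [5] = [3]

z = [3]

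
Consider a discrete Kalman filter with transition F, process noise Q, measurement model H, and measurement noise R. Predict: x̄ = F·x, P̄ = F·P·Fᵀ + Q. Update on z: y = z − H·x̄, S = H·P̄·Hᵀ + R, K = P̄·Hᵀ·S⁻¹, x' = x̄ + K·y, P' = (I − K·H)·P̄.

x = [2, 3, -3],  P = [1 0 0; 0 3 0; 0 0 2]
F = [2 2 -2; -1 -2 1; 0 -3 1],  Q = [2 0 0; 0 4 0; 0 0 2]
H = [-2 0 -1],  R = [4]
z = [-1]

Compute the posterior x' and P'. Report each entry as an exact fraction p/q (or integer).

x̄ = F·x = [16, -11, -12]
P̄ = F·P·Fᵀ + Q = [26 -18 -22; -18 19 20; -22 20 31]
y = z − H·x̄ = [19]
S = H·P̄·Hᵀ + R = [51]
K = P̄·Hᵀ·S⁻¹ = [-10/17; 16/51; 13/51]
x' = x̄ + K·y = [82/17, -257/51, -365/51]
P' = (I − K·H)·P̄ = [142/17 -146/17 -244/17; -146/17 713/51 812/51; -244/17 812/51 1412/51]

x' = [82/17, -257/51, -365/51]
P' = [142/17 -146/17 -244/17; -146/17 713/51 812/51; -244/17 812/51 1412/51]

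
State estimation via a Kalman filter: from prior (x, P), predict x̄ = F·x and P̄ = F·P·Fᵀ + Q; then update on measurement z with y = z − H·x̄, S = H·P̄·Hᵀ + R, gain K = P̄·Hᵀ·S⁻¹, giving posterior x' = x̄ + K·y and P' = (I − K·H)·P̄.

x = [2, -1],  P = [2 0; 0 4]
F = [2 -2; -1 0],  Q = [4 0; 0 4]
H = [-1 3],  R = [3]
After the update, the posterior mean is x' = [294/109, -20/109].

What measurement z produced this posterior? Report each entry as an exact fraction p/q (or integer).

z = [-3]

x̄ = F·x = [6, -2]
P̄ = F·P·Fᵀ + Q = [28 -4; -4 6]
S = H·P̄·Hᵀ + R = [109]
K = P̄·Hᵀ·S⁻¹ = [-40/109; 22/109]
x' − x̄ = [-360/109, 198/109] = K·y
y = (KᵀK)⁻¹·Kᵀ·(x' − x̄) = [9]
z = y + H·x̄ = [9] + [-12] = [-3]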